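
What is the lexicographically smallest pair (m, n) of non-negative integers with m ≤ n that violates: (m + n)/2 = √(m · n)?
Substituting (0, 1) into the claim:
LHS = (0 + 1)/2 = 1/2
RHS = √(0 · 1) = 0

Since LHS ≠ RHS, this pair disproves the claim, and no lexicographically smaller pair (m ≤ n, non-negative integers) does.

For instance (0, 4) is also a counterexample (LHS = 2, RHS = 0), but it's lexicographically larger.

Answer: (m, n) = (0, 1)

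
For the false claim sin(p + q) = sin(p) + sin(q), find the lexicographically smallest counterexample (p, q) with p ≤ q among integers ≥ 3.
(p, q) = (3, 3)

Substituting (3, 3) into the claim:
LHS = sin(3 + 3) = sin(6) ≈ -0.2794
RHS = sin(3) + sin(3) = 2·sin(3) ≈ 0.2822

Since LHS ≠ RHS, this pair disproves the claim, and no lexicographically smaller pair (p ≤ q, integers ≥ 3) does.

For instance (5, 8) is also a counterexample (LHS = sin(13) ≈ 0.4202, RHS = sin(5) + sin(8) ≈ 0.03043), but it's lexicographically larger.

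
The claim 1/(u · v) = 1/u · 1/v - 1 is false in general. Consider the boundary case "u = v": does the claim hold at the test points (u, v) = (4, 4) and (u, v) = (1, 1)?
No, fails at both test points

At (4, 4): LHS = 1/16 ≠ RHS = -15/16
At (1, 1): LHS = 1 ≠ RHS = 0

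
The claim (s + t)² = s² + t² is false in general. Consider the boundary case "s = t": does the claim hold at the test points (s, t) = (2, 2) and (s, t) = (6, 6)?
At (2, 2): LHS = 16 ≠ RHS = 8
At (6, 6): LHS = 144 ≠ RHS = 72

Answer: No, fails at both test points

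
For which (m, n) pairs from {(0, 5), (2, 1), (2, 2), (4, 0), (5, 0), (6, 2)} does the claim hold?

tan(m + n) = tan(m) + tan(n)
Testing each pair:
(0, 5): LHS = tan(5) ≈ -3.381, RHS = tan(5) ≈ -3.381 → holds
(2, 1): LHS = tan(3) ≈ -0.1425, RHS = tan(2) + tan(1) ≈ -0.6276 → fails
(2, 2): LHS = tan(4) ≈ 1.158, RHS = 2·tan(2) ≈ -4.37 → fails
(4, 0): LHS = tan(4) ≈ 1.158, RHS = tan(4) ≈ 1.158 → holds
(5, 0): LHS = tan(5) ≈ -3.381, RHS = tan(5) ≈ -3.381 → holds
(6, 2): LHS = tan(8) ≈ -6.8, RHS = tan(2) + tan(6) ≈ -2.476 → fails

3 of 6 pairs satisfy the claim.

Answer: (0, 5), (4, 0), (5, 0)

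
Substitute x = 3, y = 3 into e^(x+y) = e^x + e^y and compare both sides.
LHS = e^(3+3) = e^6 ≈ 403.4
RHS = e^3 + e^3 = 2·e^3 ≈ 40.17

LHS ≠ RHS (they differ by about 363.3), so the equation does not hold here.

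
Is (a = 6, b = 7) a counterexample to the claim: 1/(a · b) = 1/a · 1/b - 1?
Substituting a = 6, b = 7:
LHS = 1/(6 · 7) = 1/42
RHS = 1/6 · 1/7 - 1 = -41/42

Since LHS ≠ RHS, this pair disproves the claim.

Answer: Yes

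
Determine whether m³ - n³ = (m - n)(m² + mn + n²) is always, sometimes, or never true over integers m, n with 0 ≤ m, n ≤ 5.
Always true

The identity holds for every pair in the range. For instance at (m, n) = (1, 2): both sides equal -7.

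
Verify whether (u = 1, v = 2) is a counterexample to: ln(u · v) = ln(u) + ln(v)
No

Substituting u = 1, v = 2:
LHS = ln(1 · 2) = ln(2) ≈ 0.6931
RHS = ln(1) + ln(2) = ln(2) ≈ 0.6931

The sides agree, so this pair does not disprove the claim.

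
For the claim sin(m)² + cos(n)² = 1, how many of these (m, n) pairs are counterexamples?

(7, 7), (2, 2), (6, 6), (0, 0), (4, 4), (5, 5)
Testing each pair:
(7, 7): LHS = sin(7)² + cos(7)² = 1, RHS = 1 → satisfies claim
(2, 2): LHS = cos(2)² + sin(2)² = 1, RHS = 1 → satisfies claim
(6, 6): LHS = sin(6)² + cos(6)² = 1, RHS = 1 → satisfies claim
(0, 0): LHS = 1, RHS = 1 → satisfies claim
(4, 4): LHS = cos(4)² + sin(4)² = 1, RHS = 1 → satisfies claim
(5, 5): LHS = cos(5)² + sin(5)² = 1, RHS = 1 → satisfies claim

That makes 0 counterexamples.

Answer: 0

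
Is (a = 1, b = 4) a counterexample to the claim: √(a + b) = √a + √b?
Substituting a = 1, b = 4:
LHS = √(1 + 4) = √(5) ≈ 2.236
RHS = √1 + √4 = 3

Since LHS ≠ RHS, this pair disproves the claim.

Answer: Yes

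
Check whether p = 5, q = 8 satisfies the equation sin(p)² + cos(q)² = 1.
Fails

Substituting p = 5, q = 8:

LHS = sin(5)² + cos(8)² ≈ 0.9407
RHS = 1

LHS ≠ RHS, so the equation does not hold at this point.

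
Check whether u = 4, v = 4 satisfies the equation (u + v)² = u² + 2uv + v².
Substituting u = 4, v = 4:

LHS = (4 + 4)² = 64
RHS = 4² + 2·4·4 + 4² = 64

LHS = RHS, so the equation holds at this point.

Answer: Holds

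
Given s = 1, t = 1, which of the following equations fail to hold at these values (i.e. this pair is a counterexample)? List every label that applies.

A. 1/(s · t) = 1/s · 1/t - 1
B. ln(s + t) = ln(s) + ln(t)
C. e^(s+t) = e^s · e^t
A, B

Evaluating each claim at the given values:
A. LHS = 1, RHS = 0 → fails here (LHS ≠ RHS)
B. LHS = ln(2) ≈ 0.6931, RHS = 0 → fails here (LHS ≠ RHS)
C. LHS = e^2 ≈ 7.389, RHS = e^2 ≈ 7.389 → holds here (LHS = RHS)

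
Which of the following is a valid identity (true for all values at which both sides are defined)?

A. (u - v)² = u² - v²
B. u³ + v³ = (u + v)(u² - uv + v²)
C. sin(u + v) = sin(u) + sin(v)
B

A: fails at (2, 4) — LHS = 4, RHS = -12.
B: holds — e.g. at (2, 5), both sides equal 133.
C: fails at (1, 3) — LHS = sin(4) ≈ -0.7568, RHS = sin(3) + sin(1) ≈ 0.9826.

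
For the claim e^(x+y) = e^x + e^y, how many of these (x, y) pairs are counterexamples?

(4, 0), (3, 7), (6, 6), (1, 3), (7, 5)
Testing each pair:
(4, 0): LHS = e^4 ≈ 54.6, RHS = 1 + e^4 ≈ 55.6 → counterexample
(3, 7): LHS = e^10 ≈ 22026.5, RHS = e^3 + e^7 ≈ 1117 → counterexample
(6, 6): LHS = e^12 ≈ 162754.8, RHS = 2·e^6 ≈ 806.9 → counterexample
(1, 3): LHS = e^4 ≈ 54.6, RHS = e + e^3 ≈ 22.8 → counterexample
(7, 5): LHS = e^12 ≈ 162754.8, RHS = e^5 + e^7 ≈ 1245 → counterexample

That makes 5 counterexamples.

Answer: 5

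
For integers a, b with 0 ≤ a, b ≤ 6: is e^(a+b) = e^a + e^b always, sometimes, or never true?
The claim fails for every pair in the range. For instance at (a, b) = (0, 6): LHS = e^6 ≈ 403.4, RHS = 1 + e^6 ≈ 404.4.

Answer: Never true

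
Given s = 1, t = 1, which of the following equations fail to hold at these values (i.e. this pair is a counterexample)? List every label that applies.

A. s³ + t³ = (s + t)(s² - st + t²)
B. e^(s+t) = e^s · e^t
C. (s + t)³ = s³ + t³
C

Evaluating each claim at the given values:
A. LHS = 2, RHS = 2 → holds here (LHS = RHS)
B. LHS = e^2 ≈ 7.389, RHS = e^2 ≈ 7.389 → holds here (LHS = RHS)
C. LHS = 8, RHS = 2 → fails here (LHS ≠ RHS)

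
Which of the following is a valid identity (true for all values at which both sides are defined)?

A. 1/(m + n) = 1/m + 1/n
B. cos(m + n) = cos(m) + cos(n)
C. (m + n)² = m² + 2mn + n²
C

A: fails at (5, 5) — LHS = 1/10, RHS = 2/5.
B: fails at (5, 5) — LHS = cos(10) ≈ -0.8391, RHS = 2·cos(5) ≈ 0.5673.
C: holds — e.g. at (2, 3), both sides equal 25.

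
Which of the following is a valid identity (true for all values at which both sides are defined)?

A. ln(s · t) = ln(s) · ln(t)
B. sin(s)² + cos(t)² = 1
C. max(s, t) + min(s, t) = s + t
C

A: fails at (1, 4) — LHS = ln(4) ≈ 1.386, RHS = 0.
B: fails at (5, 8) — LHS = cos(8)² + sin(5)² ≈ 0.9407, RHS = 1.
C: holds — e.g. at (4, 6), both sides equal 10.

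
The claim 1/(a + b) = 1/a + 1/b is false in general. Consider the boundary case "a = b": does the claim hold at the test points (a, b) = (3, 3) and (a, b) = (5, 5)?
At (3, 3): LHS = 1/6 ≠ RHS = 2/3
At (5, 5): LHS = 1/10 ≠ RHS = 2/5

Answer: No, fails at both test points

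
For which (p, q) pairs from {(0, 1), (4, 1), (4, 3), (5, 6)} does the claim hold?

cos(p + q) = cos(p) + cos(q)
None

Testing each pair:
(0, 1): LHS = cos(1) ≈ 0.5403, RHS = cos(1) + 1 ≈ 1.54 → fails
(4, 1): LHS = cos(5) ≈ 0.2837, RHS = cos(4) + cos(1) ≈ -0.1133 → fails
(4, 3): LHS = cos(7) ≈ 0.7539, RHS = cos(3) + cos(4) ≈ -1.644 → fails
(5, 6): LHS = cos(11) ≈ 0.004426, RHS = cos(5) + cos(6) ≈ 1.244 → fails

No pair satisfies the claim.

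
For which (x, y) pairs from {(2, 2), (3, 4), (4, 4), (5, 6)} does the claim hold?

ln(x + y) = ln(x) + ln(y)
Testing each pair:
(2, 2): LHS = ln(4) ≈ 1.386, RHS = 2·ln(2) ≈ 1.386 → holds
(3, 4): LHS = ln(7) ≈ 1.946, RHS = ln(3) + ln(4) ≈ 2.485 → fails
(4, 4): LHS = ln(8) ≈ 2.079, RHS = 2·ln(4) ≈ 2.773 → fails
(5, 6): LHS = ln(11) ≈ 2.398, RHS = ln(5) + ln(6) ≈ 3.401 → fails

1 of 4 pairs satisfies the claim.

Answer: (2, 2)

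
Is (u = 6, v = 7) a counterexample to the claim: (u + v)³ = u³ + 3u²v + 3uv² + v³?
No

Substituting u = 6, v = 7:
LHS = (6 + 7)³ = 2197
RHS = 6³ + 3·6²·7 + 3·6·7² + 7³ = 2197

The sides agree, so this pair does not disprove the claim.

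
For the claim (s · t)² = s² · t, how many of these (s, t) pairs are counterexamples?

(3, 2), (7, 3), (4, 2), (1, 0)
Testing each pair:
(3, 2): LHS = 36, RHS = 18 → counterexample
(7, 3): LHS = 441, RHS = 147 → counterexample
(4, 2): LHS = 64, RHS = 32 → counterexample
(1, 0): LHS = 0, RHS = 0 → satisfies claim

That makes 3 counterexamples.

Answer: 3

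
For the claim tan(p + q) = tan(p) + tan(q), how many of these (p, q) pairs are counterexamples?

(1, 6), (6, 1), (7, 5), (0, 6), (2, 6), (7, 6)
Testing each pair:
(1, 6): LHS = tan(7) ≈ 0.8714, RHS = tan(6) + tan(1) ≈ 1.266 → counterexample
(6, 1): LHS = tan(7) ≈ 0.8714, RHS = tan(6) + tan(1) ≈ 1.266 → counterexample
(7, 5): LHS = tan(12) ≈ -0.6359, RHS = tan(5) + tan(7) ≈ -2.509 → counterexample
(0, 6): LHS = tan(6) ≈ -0.291, RHS = tan(6) ≈ -0.291 → satisfies claim
(2, 6): LHS = tan(8) ≈ -6.8, RHS = tan(2) + tan(6) ≈ -2.476 → counterexample
(7, 6): LHS = tan(13) ≈ 0.463, RHS = tan(6) + tan(7) ≈ 0.5804 → counterexample

That makes 5 counterexamples.

Answer: 5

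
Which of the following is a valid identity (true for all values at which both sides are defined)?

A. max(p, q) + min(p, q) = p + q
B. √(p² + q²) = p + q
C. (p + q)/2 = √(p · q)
A: holds — e.g. at (4, 4), both sides equal 8.
B: fails at (3, 3) — LHS = 3·√(2) ≈ 4.243, RHS = 6.
C: fails at (4, 5) — LHS = 9/2, RHS = 2·√(5) ≈ 4.472.

Answer: A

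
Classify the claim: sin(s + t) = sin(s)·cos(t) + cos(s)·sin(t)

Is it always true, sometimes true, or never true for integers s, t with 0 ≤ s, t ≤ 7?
Always true

The identity holds for every pair in the range. For instance at (s, t) = (3, 5): both sides equal sin(8) ≈ 0.9894.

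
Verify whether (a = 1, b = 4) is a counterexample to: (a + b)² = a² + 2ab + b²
No

Substituting a = 1, b = 4:
LHS = (1 + 4)² = 25
RHS = 1² + 2·1·4 + 4² = 25

The sides agree, so this pair does not disprove the claim.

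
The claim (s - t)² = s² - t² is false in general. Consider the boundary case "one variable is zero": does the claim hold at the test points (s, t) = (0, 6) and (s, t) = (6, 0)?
Only at (6, 0)

At (0, 6): LHS = 36 ≠ RHS = -36
At (6, 0): LHS = 36, RHS = 36 → equal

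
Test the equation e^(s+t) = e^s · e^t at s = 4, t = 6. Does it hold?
Substituting s = 4, t = 6:

LHS = e^(4+6) = e^10 ≈ 22026.5
RHS = e^4 · e^6 = e^10 ≈ 22026.5

LHS = RHS, so the equation holds at this point.

Answer: Holds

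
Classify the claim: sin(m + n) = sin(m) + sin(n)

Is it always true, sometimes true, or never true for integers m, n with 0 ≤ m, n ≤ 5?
It holds at (m, n) = (0, 3) (both sides equal sin(3) ≈ 0.1411), but fails at (m, n) = (3, 1) (LHS = sin(4) ≈ -0.7568, RHS = sin(3) + sin(1) ≈ 0.9826).

Answer: Sometimes true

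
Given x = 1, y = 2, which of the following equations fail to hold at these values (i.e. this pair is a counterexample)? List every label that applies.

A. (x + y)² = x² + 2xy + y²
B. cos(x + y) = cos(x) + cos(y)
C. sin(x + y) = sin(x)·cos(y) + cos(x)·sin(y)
Evaluating each claim at the given values:
A. LHS = 9, RHS = 9 → holds here (LHS = RHS)
B. LHS = cos(3) ≈ -0.99, RHS = cos(2) + cos(1) ≈ 0.1242 → fails here (LHS ≠ RHS)
C. LHS = sin(3) ≈ 0.1411, RHS = sin(1)·cos(2) + sin(2)·cos(1) ≈ 0.1411 → holds here (LHS = RHS)

Answer: B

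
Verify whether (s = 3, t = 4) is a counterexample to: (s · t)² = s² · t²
No

Substituting s = 3, t = 4:
LHS = (3 · 4)² = 144
RHS = 3² · 4² = 144

The sides agree, so this pair does not disprove the claim.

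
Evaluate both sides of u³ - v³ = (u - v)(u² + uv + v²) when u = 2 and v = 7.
LHS = 2³ - 7³ = -335
RHS = (2 - 7)(2² + 2·7 + 7²) = -335

LHS = RHS: the two sides agree.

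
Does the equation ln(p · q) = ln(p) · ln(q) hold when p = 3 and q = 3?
Fails

Substituting p = 3, q = 3:

LHS = ln(3 · 3) = ln(9) ≈ 2.197
RHS = ln(3) · ln(3) = ln(3)² ≈ 1.207

LHS ≠ RHS, so the equation does not hold at this point.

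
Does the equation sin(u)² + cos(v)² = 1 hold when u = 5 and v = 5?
Substituting u = 5, v = 5:

LHS = sin(5)² + cos(5)² = 1
RHS = 1

LHS = RHS, so the equation holds at this point.

Answer: Holds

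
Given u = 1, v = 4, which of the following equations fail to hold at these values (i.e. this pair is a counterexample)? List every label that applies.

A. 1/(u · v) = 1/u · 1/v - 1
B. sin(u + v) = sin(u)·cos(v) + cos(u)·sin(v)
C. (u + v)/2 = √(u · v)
A, C

Evaluating each claim at the given values:
A. LHS = 1/4, RHS = -3/4 → fails here (LHS ≠ RHS)
B. LHS = sin(5) ≈ -0.9589, RHS = sin(1)·cos(4) + sin(4)·cos(1) ≈ -0.9589 → holds here (LHS = RHS)
C. LHS = 5/2, RHS = 2 → fails here (LHS ≠ RHS)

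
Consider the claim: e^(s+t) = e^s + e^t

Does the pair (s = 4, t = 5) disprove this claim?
Yes

Substituting s = 4, t = 5:
LHS = e^(4+5) = e^9 ≈ 8103
RHS = e^4 + e^5 ≈ 203

Since LHS ≠ RHS, this pair disproves the claim.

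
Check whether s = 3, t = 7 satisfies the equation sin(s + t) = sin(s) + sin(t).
Substituting s = 3, t = 7:

LHS = sin(3 + 7) = sin(10) ≈ -0.544
RHS = sin(3) + sin(7) ≈ 0.7981

LHS ≠ RHS, so the equation does not hold at this point.

Answer: Fails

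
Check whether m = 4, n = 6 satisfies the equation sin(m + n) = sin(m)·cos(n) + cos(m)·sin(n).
Substituting m = 4, n = 6:

LHS = sin(4 + 6) = sin(10) ≈ -0.544
RHS = sin(4)·cos(6) + cos(4)·sin(6) = sin(4)·cos(6) + sin(6)·cos(4) ≈ -0.544

LHS = RHS, so the equation holds at this point.

Answer: Holds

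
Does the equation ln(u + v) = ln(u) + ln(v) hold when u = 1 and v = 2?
Substituting u = 1, v = 2:

LHS = ln(1 + 2) = ln(3) ≈ 1.099
RHS = ln(1) + ln(2) = ln(2) ≈ 0.6931

LHS ≠ RHS, so the equation does not hold at this point.

Answer: Fails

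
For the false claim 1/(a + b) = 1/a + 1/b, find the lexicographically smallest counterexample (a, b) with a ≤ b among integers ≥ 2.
(a, b) = (2, 2)

Substituting (2, 2) into the claim:
LHS = 1/(2 + 2) = 1/4
RHS = 1/2 + 1/2 = 1

Since LHS ≠ RHS, this pair disproves the claim, and no lexicographically smaller pair (a ≤ b, integers ≥ 2) does.

For instance (2, 5) is also a counterexample (LHS = 1/7, RHS = 7/10), but it's lexicographically larger.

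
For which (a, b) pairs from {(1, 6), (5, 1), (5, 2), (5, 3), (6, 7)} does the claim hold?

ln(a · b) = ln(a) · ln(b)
None

Testing each pair:
(1, 6): LHS = ln(6) ≈ 1.792, RHS = 0 → fails
(5, 1): LHS = ln(5) ≈ 1.609, RHS = 0 → fails
(5, 2): LHS = ln(10) ≈ 2.303, RHS = ln(2)·ln(5) ≈ 1.116 → fails
(5, 3): LHS = ln(15) ≈ 2.708, RHS = ln(3)·ln(5) ≈ 1.768 → fails
(6, 7): LHS = ln(42) ≈ 3.738, RHS = ln(6)·ln(7) ≈ 3.487 → fails

No pair satisfies the claim.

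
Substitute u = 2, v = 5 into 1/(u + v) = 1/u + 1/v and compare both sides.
LHS = 1/(2 + 5) = 1/7
RHS = 1/2 + 1/5 = 7/10

LHS ≠ RHS, so the equation does not hold here.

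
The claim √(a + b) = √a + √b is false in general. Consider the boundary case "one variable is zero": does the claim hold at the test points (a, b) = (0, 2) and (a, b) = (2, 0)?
Yes, holds at both test points

At (0, 2): LHS = √(2) ≈ 1.414, RHS = √(2) ≈ 1.414 → equal
At (2, 0): LHS = √(2) ≈ 1.414, RHS = √(2) ≈ 1.414 → equal

So the claim does hold at both of these boundary points, even though it is not an identity.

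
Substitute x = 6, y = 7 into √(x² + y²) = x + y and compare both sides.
LHS = √(6² + 7²) = √(85) ≈ 9.22
RHS = 6 + 7 = 13

LHS ≠ RHS (they differ by about 3.78), so the equation does not hold here.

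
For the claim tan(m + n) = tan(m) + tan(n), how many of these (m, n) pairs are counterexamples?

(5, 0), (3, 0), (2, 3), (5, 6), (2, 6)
Testing each pair:
(5, 0): LHS = tan(5) ≈ -3.381, RHS = tan(5) ≈ -3.381 → satisfies claim
(3, 0): LHS = tan(3) ≈ -0.1425, RHS = tan(3) ≈ -0.1425 → satisfies claim
(2, 3): LHS = tan(5) ≈ -3.381, RHS = tan(2) + tan(3) ≈ -2.328 → counterexample
(5, 6): LHS = tan(11) ≈ -226, RHS = tan(5) + tan(6) ≈ -3.672 → counterexample
(2, 6): LHS = tan(8) ≈ -6.8, RHS = tan(2) + tan(6) ≈ -2.476 → counterexample

That makes 3 counterexamples.

Answer: 3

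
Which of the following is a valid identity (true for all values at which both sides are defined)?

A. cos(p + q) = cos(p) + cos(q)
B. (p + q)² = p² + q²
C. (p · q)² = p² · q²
C

A: fails at (2, 7) — LHS = cos(9) ≈ -0.9111, RHS = cos(2) + cos(7) ≈ 0.3378.
B: fails at (2, 4) — LHS = 36, RHS = 20.
C: holds — e.g. at (2, 3), both sides equal 36.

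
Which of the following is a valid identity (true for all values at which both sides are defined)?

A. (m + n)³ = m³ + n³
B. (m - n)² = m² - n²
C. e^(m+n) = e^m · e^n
C

A: fails at (1, 1) — LHS = 8, RHS = 2.
B: fails at (3, 5) — LHS = 4, RHS = -16.
C: holds — e.g. at (1, 3), both sides equal e^4 ≈ 54.6.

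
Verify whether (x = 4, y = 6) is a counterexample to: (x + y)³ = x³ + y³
Substituting x = 4, y = 6:
LHS = (4 + 6)³ = 1000
RHS = 4³ + 6³ = 280

Since LHS ≠ RHS, this pair disproves the claim.

Answer: Yes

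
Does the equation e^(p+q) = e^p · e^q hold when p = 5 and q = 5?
Substituting p = 5, q = 5:

LHS = e^(5+5) = e^10 ≈ 22026.5
RHS = e^5 · e^5 = e^10 ≈ 22026.5

LHS = RHS, so the equation holds at this point.

Answer: Holds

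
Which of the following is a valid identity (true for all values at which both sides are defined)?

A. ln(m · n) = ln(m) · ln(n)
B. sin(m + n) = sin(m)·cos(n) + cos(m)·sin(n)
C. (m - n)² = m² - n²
A: fails at (4, 6) — LHS = ln(24) ≈ 3.178, RHS = ln(4)·ln(6) ≈ 2.484.
B: holds — e.g. at (1, 1), both sides equal sin(2) ≈ 0.9093.
C: fails at (0, 1) — LHS = 1, RHS = -1.

Answer: B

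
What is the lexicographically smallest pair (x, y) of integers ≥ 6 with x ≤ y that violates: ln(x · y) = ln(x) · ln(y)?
Substituting (6, 6) into the claim:
LHS = ln(6 · 6) = ln(36) ≈ 3.584
RHS = ln(6) · ln(6) = ln(6)² ≈ 3.21

Since LHS ≠ RHS, this pair disproves the claim, and no lexicographically smaller pair (x ≤ y, integers ≥ 6) does.

For instance (6, 8) is also a counterexample (LHS = ln(48) ≈ 3.871, RHS = ln(6)·ln(8) ≈ 3.726), but it's lexicographically larger.

Answer: (x, y) = (6, 6)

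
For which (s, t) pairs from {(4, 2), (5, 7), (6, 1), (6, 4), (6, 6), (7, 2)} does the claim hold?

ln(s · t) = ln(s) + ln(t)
Testing each pair:
(4, 2): LHS = ln(8) ≈ 2.079, RHS = ln(2) + ln(4) ≈ 2.079 → holds
(5, 7): LHS = ln(35) ≈ 3.555, RHS = ln(5) + ln(7) ≈ 3.555 → holds
(6, 1): LHS = ln(6) ≈ 1.792, RHS = ln(6) ≈ 1.792 → holds
(6, 4): LHS = ln(24) ≈ 3.178, RHS = ln(4) + ln(6) ≈ 3.178 → holds
(6, 6): LHS = ln(36) ≈ 3.584, RHS = 2·ln(6) ≈ 3.584 → holds
(7, 2): LHS = ln(14) ≈ 2.639, RHS = ln(2) + ln(7) ≈ 2.639 → holds

Every pair satisfies the claim.

Answer: All pairs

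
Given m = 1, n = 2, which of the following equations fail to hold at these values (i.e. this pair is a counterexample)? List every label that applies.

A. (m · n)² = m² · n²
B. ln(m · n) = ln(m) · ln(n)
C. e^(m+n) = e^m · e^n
B

Evaluating each claim at the given values:
A. LHS = 4, RHS = 4 → holds here (LHS = RHS)
B. LHS = ln(2) ≈ 0.6931, RHS = 0 → fails here (LHS ≠ RHS)
C. LHS = e^3 ≈ 20.09, RHS = e^3 ≈ 20.09 → holds here (LHS = RHS)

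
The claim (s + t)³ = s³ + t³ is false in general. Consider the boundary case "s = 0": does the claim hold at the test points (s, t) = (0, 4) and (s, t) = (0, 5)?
At (0, 4): LHS = 64, RHS = 64 → equal
At (0, 5): LHS = 125, RHS = 125 → equal

So the claim does hold at both of these boundary points, even though it is not an identity.

Answer: Yes, holds at both test points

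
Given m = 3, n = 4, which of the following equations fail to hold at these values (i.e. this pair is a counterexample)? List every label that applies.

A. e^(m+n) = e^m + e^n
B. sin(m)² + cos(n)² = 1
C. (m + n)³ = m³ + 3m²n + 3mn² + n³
Evaluating each claim at the given values:
A. LHS = e^7 ≈ 1097, RHS = e^3 + e^4 ≈ 74.68 → fails here (LHS ≠ RHS)
B. LHS = sin(3)² + cos(4)² ≈ 0.4472, RHS = 1 → fails here (LHS ≠ RHS)
C. LHS = 343, RHS = 343 → holds here (LHS = RHS)

Answer: A, B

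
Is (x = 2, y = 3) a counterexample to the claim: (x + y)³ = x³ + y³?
Yes

Substituting x = 2, y = 3:
LHS = (2 + 3)³ = 125
RHS = 2³ + 3³ = 35

Since LHS ≠ RHS, this pair disproves the claim.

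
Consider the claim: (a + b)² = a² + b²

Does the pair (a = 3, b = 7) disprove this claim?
Yes

Substituting a = 3, b = 7:
LHS = (3 + 7)² = 100
RHS = 3² + 7² = 58

Since LHS ≠ RHS, this pair disproves the claim.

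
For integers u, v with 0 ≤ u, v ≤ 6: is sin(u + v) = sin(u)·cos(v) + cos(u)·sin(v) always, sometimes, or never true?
Always true

The identity holds for every pair in the range. For instance at (u, v) = (3, 4): both sides equal sin(7) ≈ 0.657.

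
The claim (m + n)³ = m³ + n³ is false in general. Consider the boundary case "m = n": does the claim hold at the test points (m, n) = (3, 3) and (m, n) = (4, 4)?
No, fails at both test points

At (3, 3): LHS = 216 ≠ RHS = 54
At (4, 4): LHS = 512 ≠ RHS = 128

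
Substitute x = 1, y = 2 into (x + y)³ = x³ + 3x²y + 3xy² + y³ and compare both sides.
LHS = (1 + 2)³ = 27
RHS = 1³ + 3·1²·2 + 3·1·2² + 2³ = 27

LHS = RHS: the two sides agree.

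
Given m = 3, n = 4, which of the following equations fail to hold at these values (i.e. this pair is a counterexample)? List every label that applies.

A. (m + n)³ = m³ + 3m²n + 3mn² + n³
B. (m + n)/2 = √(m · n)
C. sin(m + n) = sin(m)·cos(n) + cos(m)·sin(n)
B

Evaluating each claim at the given values:
A. LHS = 343, RHS = 343 → holds here (LHS = RHS)
B. LHS = 7/2, RHS = 2·√(3) ≈ 3.464 → fails here (LHS ≠ RHS)
C. LHS = sin(7) ≈ 0.657, RHS = sin(3)·cos(4) + sin(4)·cos(3) ≈ 0.657 → holds here (LHS = RHS)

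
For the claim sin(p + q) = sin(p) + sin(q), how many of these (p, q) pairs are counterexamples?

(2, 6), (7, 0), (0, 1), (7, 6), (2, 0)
2

Testing each pair:
(2, 6): LHS = sin(8) ≈ 0.9894, RHS = sin(6) + sin(2) ≈ 0.6299 → counterexample
(7, 0): LHS = sin(7) ≈ 0.657, RHS = sin(7) ≈ 0.657 → satisfies claim
(0, 1): LHS = sin(1) ≈ 0.8415, RHS = sin(1) ≈ 0.8415 → satisfies claim
(7, 6): LHS = sin(13) ≈ 0.4202, RHS = sin(6) + sin(7) ≈ 0.3776 → counterexample
(2, 0): LHS = sin(2) ≈ 0.9093, RHS = sin(2) ≈ 0.9093 → satisfies claim

That makes 2 counterexamples.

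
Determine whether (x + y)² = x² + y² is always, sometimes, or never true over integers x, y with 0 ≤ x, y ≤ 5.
Sometimes true

It holds at (x, y) = (3, 0) (both sides equal 9), but fails at (x, y) = (3, 5) (LHS = 64, RHS = 34).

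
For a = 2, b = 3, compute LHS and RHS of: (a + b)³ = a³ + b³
LHS = (2 + 3)³ = 125
RHS = 2³ + 3³ = 35

LHS ≠ RHS, so the equation does not hold here.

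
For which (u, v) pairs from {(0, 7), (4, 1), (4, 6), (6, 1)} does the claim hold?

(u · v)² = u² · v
Testing each pair:
(0, 7): LHS = 0, RHS = 0 → holds
(4, 1): LHS = 16, RHS = 16 → holds
(4, 6): LHS = 576, RHS = 96 → fails
(6, 1): LHS = 36, RHS = 36 → holds

3 of 4 pairs satisfy the claim.

Answer: (0, 7), (4, 1), (6, 1)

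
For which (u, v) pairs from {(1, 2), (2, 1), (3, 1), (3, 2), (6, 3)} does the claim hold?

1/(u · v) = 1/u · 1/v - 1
None

Testing each pair:
(1, 2): LHS = 1/2, RHS = -1/2 → fails
(2, 1): LHS = 1/2, RHS = -1/2 → fails
(3, 1): LHS = 1/3, RHS = -2/3 → fails
(3, 2): LHS = 1/6, RHS = -5/6 → fails
(6, 3): LHS = 1/18, RHS = -17/18 → fails

No pair satisfies the claim.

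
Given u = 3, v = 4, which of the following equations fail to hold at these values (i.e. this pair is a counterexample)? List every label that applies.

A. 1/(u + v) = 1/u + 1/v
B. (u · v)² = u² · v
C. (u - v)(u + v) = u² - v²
A, B

Evaluating each claim at the given values:
A. LHS = 1/7, RHS = 7/12 → fails here (LHS ≠ RHS)
B. LHS = 144, RHS = 36 → fails here (LHS ≠ RHS)
C. LHS = -7, RHS = -7 → holds here (LHS = RHS)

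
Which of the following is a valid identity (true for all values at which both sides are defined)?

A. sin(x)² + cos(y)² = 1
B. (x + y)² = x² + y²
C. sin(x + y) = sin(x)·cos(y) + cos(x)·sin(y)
C

A: fails at (0, 1) — LHS = cos(1)² ≈ 0.2919, RHS = 1.
B: fails at (2, 4) — LHS = 36, RHS = 20.
C: holds — e.g. at (0, 1), both sides equal sin(1) ≈ 0.8415.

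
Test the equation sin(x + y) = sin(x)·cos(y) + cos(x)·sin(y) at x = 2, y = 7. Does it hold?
Holds

Substituting x = 2, y = 7:

LHS = sin(2 + 7) = sin(9) ≈ 0.4121
RHS = sin(2)·cos(7) + cos(2)·sin(7) = sin(7)·cos(2) + sin(2)·cos(7) ≈ 0.4121

LHS = RHS, so the equation holds at this point.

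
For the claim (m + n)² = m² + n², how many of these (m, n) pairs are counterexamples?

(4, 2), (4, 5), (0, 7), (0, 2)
Testing each pair:
(4, 2): LHS = 36, RHS = 20 → counterexample
(4, 5): LHS = 81, RHS = 41 → counterexample
(0, 7): LHS = 49, RHS = 49 → satisfies claim
(0, 2): LHS = 4, RHS = 4 → satisfies claim

That makes 2 counterexamples.

Answer: 2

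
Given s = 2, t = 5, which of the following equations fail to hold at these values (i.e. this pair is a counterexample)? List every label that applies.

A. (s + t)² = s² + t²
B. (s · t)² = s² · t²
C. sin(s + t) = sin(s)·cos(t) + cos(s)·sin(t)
Evaluating each claim at the given values:
A. LHS = 49, RHS = 29 → fails here (LHS ≠ RHS)
B. LHS = 100, RHS = 100 → holds here (LHS = RHS)
C. LHS = sin(7) ≈ 0.657, RHS = sin(2)·cos(5) + sin(5)·cos(2) ≈ 0.657 → holds here (LHS = RHS)

Answer: A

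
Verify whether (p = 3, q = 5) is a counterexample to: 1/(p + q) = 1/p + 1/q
Yes

Substituting p = 3, q = 5:
LHS = 1/(3 + 5) = 1/8
RHS = 1/3 + 1/5 = 8/15

Since LHS ≠ RHS, this pair disproves the claim.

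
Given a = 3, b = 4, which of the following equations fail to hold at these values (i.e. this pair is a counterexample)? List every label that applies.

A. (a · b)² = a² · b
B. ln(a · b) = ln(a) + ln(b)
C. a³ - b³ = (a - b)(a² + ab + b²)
A

Evaluating each claim at the given values:
A. LHS = 144, RHS = 36 → fails here (LHS ≠ RHS)
B. LHS = ln(12) ≈ 2.485, RHS = ln(3) + ln(4) ≈ 2.485 → holds here (LHS = RHS)
C. LHS = -37, RHS = -37 → holds here (LHS = RHS)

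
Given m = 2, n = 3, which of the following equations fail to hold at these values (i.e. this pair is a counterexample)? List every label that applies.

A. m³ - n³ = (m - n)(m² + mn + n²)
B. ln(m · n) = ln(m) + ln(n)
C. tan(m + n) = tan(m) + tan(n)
C

Evaluating each claim at the given values:
A. LHS = -19, RHS = -19 → holds here (LHS = RHS)
B. LHS = ln(6) ≈ 1.792, RHS = ln(2) + ln(3) ≈ 1.792 → holds here (LHS = RHS)
C. LHS = tan(5) ≈ -3.381, RHS = tan(2) + tan(3) ≈ -2.328 → fails here (LHS ≠ RHS)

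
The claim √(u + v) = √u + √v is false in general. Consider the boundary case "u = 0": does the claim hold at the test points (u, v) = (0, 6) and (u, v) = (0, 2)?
At (0, 6): LHS = √(6) ≈ 2.449, RHS = √(6) ≈ 2.449 → equal
At (0, 2): LHS = √(2) ≈ 1.414, RHS = √(2) ≈ 1.414 → equal

So the claim does hold at both of these boundary points, even though it is not an identity.

Answer: Yes, holds at both test points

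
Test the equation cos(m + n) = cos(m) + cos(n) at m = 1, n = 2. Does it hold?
Substituting m = 1, n = 2:

LHS = cos(1 + 2) = cos(3) ≈ -0.99
RHS = cos(1) + cos(2) ≈ 0.1242

LHS ≠ RHS, so the equation does not hold at this point.

Answer: Fails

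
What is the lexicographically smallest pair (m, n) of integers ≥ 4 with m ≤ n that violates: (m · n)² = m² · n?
(m, n) = (4, 4)

Substituting (4, 4) into the claim:
LHS = (4 · 4)² = 256
RHS = 4² · 4 = 64

Since LHS ≠ RHS, this pair disproves the claim, and no lexicographically smaller pair (m ≤ n, integers ≥ 4) does.

For instance (6, 9) is also a counterexample (LHS = 2916, RHS = 324), but it's lexicographically larger.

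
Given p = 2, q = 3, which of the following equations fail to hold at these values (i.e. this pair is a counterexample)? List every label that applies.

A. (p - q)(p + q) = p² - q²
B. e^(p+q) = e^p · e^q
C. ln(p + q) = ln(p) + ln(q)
C

Evaluating each claim at the given values:
A. LHS = -5, RHS = -5 → holds here (LHS = RHS)
B. LHS = e^5 ≈ 148.4, RHS = e^5 ≈ 148.4 → holds here (LHS = RHS)
C. LHS = ln(5) ≈ 1.609, RHS = ln(2) + ln(3) ≈ 1.792 → fails here (LHS ≠ RHS)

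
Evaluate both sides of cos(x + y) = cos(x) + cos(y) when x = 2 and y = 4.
LHS = cos(2 + 4) = cos(6) ≈ 0.9602
RHS = cos(2) + cos(4) ≈ -1.07

LHS ≠ RHS (they differ by about 2.03), so the equation does not hold here.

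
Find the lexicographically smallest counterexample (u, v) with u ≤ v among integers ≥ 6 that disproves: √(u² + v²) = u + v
(u, v) = (6, 6)

Substituting (6, 6) into the claim:
LHS = √(6² + 6²) = 6·√(2) ≈ 8.485
RHS = 6 + 6 = 12

Since LHS ≠ RHS, this pair disproves the claim, and no lexicographically smaller pair (u ≤ v, integers ≥ 6) does.

For instance (8, 10) is also a counterexample (LHS = 2·√(41) ≈ 12.81, RHS = 18), but it's lexicographically larger.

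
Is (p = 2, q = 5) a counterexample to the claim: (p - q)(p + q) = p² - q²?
No

Substituting p = 2, q = 5:
LHS = (2 - 5)(2 + 5) = -21
RHS = 2² - 5² = -21

The sides agree, so this pair does not disprove the claim.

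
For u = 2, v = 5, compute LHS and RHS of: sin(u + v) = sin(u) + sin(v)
LHS = sin(2 + 5) = sin(7) ≈ 0.657
RHS = sin(2) + sin(5) ≈ -0.04963

LHS ≠ RHS (they differ by about 0.7066), so the equation does not hold here.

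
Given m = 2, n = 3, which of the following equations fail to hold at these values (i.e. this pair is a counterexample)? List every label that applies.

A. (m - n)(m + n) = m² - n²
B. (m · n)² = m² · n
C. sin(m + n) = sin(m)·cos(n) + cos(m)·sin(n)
Evaluating each claim at the given values:
A. LHS = -5, RHS = -5 → holds here (LHS = RHS)
B. LHS = 36, RHS = 12 → fails here (LHS ≠ RHS)
C. LHS = sin(5) ≈ -0.9589, RHS = sin(2)·cos(3) + sin(3)·cos(2) ≈ -0.9589 → holds here (LHS = RHS)

Answer: B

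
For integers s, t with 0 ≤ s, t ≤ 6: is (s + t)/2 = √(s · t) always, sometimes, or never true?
It holds at (s, t) = (0, 0) (both sides equal 0), but fails at (s, t) = (2, 3) (LHS = 5/2, RHS = √(6) ≈ 2.449).

Answer: Sometimes true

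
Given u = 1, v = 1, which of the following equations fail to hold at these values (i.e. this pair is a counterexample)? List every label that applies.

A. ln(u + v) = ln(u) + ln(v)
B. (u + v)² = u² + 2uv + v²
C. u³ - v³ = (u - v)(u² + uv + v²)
Evaluating each claim at the given values:
A. LHS = ln(2) ≈ 0.6931, RHS = 0 → fails here (LHS ≠ RHS)
B. LHS = 4, RHS = 4 → holds here (LHS = RHS)
C. LHS = 0, RHS = 0 → holds here (LHS = RHS)

Answer: A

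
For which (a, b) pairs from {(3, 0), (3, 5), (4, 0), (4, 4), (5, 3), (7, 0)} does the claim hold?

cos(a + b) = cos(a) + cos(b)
None

Testing each pair:
(3, 0): LHS = cos(3) ≈ -0.99, RHS = cos(3) + 1 ≈ 0.01001 → fails
(3, 5): LHS = cos(8) ≈ -0.1455, RHS = cos(3) + cos(5) ≈ -0.7063 → fails
(4, 0): LHS = cos(4) ≈ -0.6536, RHS = cos(4) + 1 ≈ 0.3464 → fails
(4, 4): LHS = cos(8) ≈ -0.1455, RHS = 2·cos(4) ≈ -1.307 → fails
(5, 3): LHS = cos(8) ≈ -0.1455, RHS = cos(3) + cos(5) ≈ -0.7063 → fails
(7, 0): LHS = cos(7) ≈ 0.7539, RHS = cos(7) + 1 ≈ 1.754 → fails

No pair satisfies the claim.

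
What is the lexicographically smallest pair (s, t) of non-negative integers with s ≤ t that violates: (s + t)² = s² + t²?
(s, t) = (1, 1)

At (0, 1): both sides equal 1, so it holds there.
At (0, 2): both sides equal 4, so it holds there.

Substituting (1, 1) into the claim:
LHS = (1 + 1)² = 4
RHS = 1² + 1² = 2

Since LHS ≠ RHS, this pair disproves the claim, and no lexicographically smaller pair (s ≤ t, non-negative integers) does.

For instance (2, 4) is also a counterexample (LHS = 36, RHS = 20), but it's lexicographically larger.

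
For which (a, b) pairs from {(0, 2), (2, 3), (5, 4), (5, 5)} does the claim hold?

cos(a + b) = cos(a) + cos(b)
Testing each pair:
(0, 2): LHS = cos(2) ≈ -0.4161, RHS = cos(2) + 1 ≈ 0.5839 → fails
(2, 3): LHS = cos(5) ≈ 0.2837, RHS = cos(3) + cos(2) ≈ -1.406 → fails
(5, 4): LHS = cos(9) ≈ -0.9111, RHS = cos(4) + cos(5) ≈ -0.37 → fails
(5, 5): LHS = cos(10) ≈ -0.8391, RHS = 2·cos(5) ≈ 0.5673 → fails

No pair satisfies the claim.

Answer: None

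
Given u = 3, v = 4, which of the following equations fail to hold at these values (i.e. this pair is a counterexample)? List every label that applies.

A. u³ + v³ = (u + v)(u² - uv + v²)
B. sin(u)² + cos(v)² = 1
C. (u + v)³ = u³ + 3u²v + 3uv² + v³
Evaluating each claim at the given values:
A. LHS = 91, RHS = 91 → holds here (LHS = RHS)
B. LHS = sin(3)² + cos(4)² ≈ 0.4472, RHS = 1 → fails here (LHS ≠ RHS)
C. LHS = 343, RHS = 343 → holds here (LHS = RHS)

Answer: B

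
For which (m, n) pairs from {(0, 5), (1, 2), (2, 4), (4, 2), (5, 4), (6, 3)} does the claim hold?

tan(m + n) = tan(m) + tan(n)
(0, 5)

Testing each pair:
(0, 5): LHS = tan(5) ≈ -3.381, RHS = tan(5) ≈ -3.381 → holds
(1, 2): LHS = tan(3) ≈ -0.1425, RHS = tan(2) + tan(1) ≈ -0.6276 → fails
(2, 4): LHS = tan(6) ≈ -0.291, RHS = tan(2) + tan(4) ≈ -1.027 → fails
(4, 2): LHS = tan(6) ≈ -0.291, RHS = tan(2) + tan(4) ≈ -1.027 → fails
(5, 4): LHS = tan(9) ≈ -0.4523, RHS = tan(5) + tan(4) ≈ -2.223 → fails
(6, 3): LHS = tan(9) ≈ -0.4523, RHS = tan(6) + tan(3) ≈ -0.4336 → fails

1 of 6 pairs satisfies the claim.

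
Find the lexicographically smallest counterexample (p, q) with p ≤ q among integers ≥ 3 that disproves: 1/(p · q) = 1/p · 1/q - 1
Substituting (3, 3) into the claim:
LHS = 1/(3 · 3) = 1/9
RHS = 1/3 · 1/3 - 1 = -8/9

Since LHS ≠ RHS, this pair disproves the claim, and no lexicographically smaller pair (p ≤ q, integers ≥ 3) does.

For instance (8, 9) is also a counterexample (LHS = 1/72, RHS = -71/72), but it's lexicographically larger.

Answer: (p, q) = (3, 3)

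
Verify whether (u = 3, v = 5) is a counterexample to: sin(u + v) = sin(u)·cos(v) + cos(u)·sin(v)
Substituting u = 3, v = 5:
LHS = sin(3 + 5) = sin(8) ≈ 0.9894
RHS = sin(3)·cos(5) + cos(3)·sin(5) = sin(3)·cos(5) + sin(5)·cos(3) ≈ 0.9894

The sides agree, so this pair does not disprove the claim.

Answer: No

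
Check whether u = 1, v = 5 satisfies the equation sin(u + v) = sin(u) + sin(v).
Fails

Substituting u = 1, v = 5:

LHS = sin(1 + 5) = sin(6) ≈ -0.2794
RHS = sin(1) + sin(5) ≈ -0.1175

LHS ≠ RHS, so the equation does not hold at this point.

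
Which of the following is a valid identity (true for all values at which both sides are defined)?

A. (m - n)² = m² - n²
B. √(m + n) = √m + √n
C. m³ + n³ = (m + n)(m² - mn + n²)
C

A: fails at (1, 5) — LHS = 16, RHS = -24.
B: fails at (3, 5) — LHS = 2·√(2) ≈ 2.828, RHS = √(3) + √(5) ≈ 3.968.
C: holds — e.g. at (5, 5), both sides equal 250.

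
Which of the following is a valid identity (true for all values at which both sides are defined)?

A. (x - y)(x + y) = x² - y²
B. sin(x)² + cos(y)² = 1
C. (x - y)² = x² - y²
A: holds — e.g. at (1, 1), both sides equal 0.
B: fails at (1, 2) — LHS = cos(2)² + sin(1)² ≈ 0.8813, RHS = 1.
C: fails at (2, 7) — LHS = 25, RHS = -45.

Answer: A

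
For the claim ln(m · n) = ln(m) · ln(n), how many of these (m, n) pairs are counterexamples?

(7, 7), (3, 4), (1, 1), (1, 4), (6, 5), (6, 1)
Testing each pair:
(7, 7): LHS = ln(49) ≈ 3.892, RHS = ln(7)² ≈ 3.787 → counterexample
(3, 4): LHS = ln(12) ≈ 2.485, RHS = ln(3)·ln(4) ≈ 1.523 → counterexample
(1, 1): LHS = 0, RHS = 0 → satisfies claim
(1, 4): LHS = ln(4) ≈ 1.386, RHS = 0 → counterexample
(6, 5): LHS = ln(30) ≈ 3.401, RHS = ln(5)·ln(6) ≈ 2.884 → counterexample
(6, 1): LHS = ln(6) ≈ 1.792, RHS = 0 → counterexample

That makes 5 counterexamples.

Answer: 5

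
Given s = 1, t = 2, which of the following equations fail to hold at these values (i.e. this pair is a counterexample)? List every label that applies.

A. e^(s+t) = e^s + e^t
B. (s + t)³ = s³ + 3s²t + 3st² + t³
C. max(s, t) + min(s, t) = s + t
Evaluating each claim at the given values:
A. LHS = e^3 ≈ 20.09, RHS = e + e^2 ≈ 10.11 → fails here (LHS ≠ RHS)
B. LHS = 27, RHS = 27 → holds here (LHS = RHS)
C. LHS = 3, RHS = 3 → holds here (LHS = RHS)

Answer: A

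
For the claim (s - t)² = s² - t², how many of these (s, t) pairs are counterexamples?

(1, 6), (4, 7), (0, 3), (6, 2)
Testing each pair:
(1, 6): LHS = 25, RHS = -35 → counterexample
(4, 7): LHS = 9, RHS = -33 → counterexample
(0, 3): LHS = 9, RHS = -9 → counterexample
(6, 2): LHS = 16, RHS = 32 → counterexample

That makes 4 counterexamples.

Answer: 4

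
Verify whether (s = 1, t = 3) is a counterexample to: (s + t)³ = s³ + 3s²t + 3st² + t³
Substituting s = 1, t = 3:
LHS = (1 + 3)³ = 64
RHS = 1³ + 3·1²·3 + 3·1·3² + 3³ = 64

The sides agree, so this pair does not disprove the claim.

Answer: No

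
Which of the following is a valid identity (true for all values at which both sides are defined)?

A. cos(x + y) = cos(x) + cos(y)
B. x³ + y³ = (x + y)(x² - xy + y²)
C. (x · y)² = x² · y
B

A: fails at (3, 5) — LHS = cos(8) ≈ -0.1455, RHS = cos(3) + cos(5) ≈ -0.7063.
B: holds — e.g. at (1, 5), both sides equal 126.
C: fails at (4, 4) — LHS = 256, RHS = 64.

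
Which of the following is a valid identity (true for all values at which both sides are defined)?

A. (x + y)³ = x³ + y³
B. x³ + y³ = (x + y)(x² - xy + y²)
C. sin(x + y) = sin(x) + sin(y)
A: fails at (3, 4) — LHS = 343, RHS = 91.
B: holds — e.g. at (2, 2), both sides equal 16.
C: fails at (1, 1) — LHS = sin(2) ≈ 0.9093, RHS = 2·sin(1) ≈ 1.683.

Answer: B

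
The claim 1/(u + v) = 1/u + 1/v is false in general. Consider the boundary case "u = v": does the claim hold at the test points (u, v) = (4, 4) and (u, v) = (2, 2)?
No, fails at both test points

At (4, 4): LHS = 1/8 ≠ RHS = 1/2
At (2, 2): LHS = 1/4 ≠ RHS = 1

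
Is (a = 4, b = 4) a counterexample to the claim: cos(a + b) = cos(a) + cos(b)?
Yes

Substituting a = 4, b = 4:
LHS = cos(4 + 4) = cos(8) ≈ -0.1455
RHS = cos(4) + cos(4) = 2·cos(4) ≈ -1.307

Since LHS ≠ RHS, this pair disproves the claim.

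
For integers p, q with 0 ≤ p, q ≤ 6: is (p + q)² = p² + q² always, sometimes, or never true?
Sometimes true

It holds at (p, q) = (3, 0) (both sides equal 9), but fails at (p, q) = (4, 2) (LHS = 36, RHS = 20).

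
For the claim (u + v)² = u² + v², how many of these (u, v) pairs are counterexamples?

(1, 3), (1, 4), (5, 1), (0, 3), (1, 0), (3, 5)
4

Testing each pair:
(1, 3): LHS = 16, RHS = 10 → counterexample
(1, 4): LHS = 25, RHS = 17 → counterexample
(5, 1): LHS = 36, RHS = 26 → counterexample
(0, 3): LHS = 9, RHS = 9 → satisfies claim
(1, 0): LHS = 1, RHS = 1 → satisfies claim
(3, 5): LHS = 64, RHS = 34 → counterexample

That makes 4 counterexamples.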